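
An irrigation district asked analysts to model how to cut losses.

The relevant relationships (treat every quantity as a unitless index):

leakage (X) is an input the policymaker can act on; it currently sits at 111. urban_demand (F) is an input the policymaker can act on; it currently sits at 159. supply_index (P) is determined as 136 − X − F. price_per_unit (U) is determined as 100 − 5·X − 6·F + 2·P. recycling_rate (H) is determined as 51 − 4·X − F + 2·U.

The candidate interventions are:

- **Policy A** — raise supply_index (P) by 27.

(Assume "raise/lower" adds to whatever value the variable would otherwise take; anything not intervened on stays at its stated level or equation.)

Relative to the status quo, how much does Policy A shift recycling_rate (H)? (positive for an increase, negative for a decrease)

108

Baseline:
  X = 111
  F = 159
  P = 136 − 111 − 159 = -134
  U = 100 − 5·111 − 6·159 + 2·(-134) = -1677
  H = 51 − 4·111 − 159 + 2·(-1677) = -3906
Policy A (P + 27):
  X = 111
  F = 159
  P = 136 − 111 − 159 (+27 from intervention) = -107
  U = 100 − 5·111 − 6·159 + 2·(-107) = -1623
  H = 51 − 4·111 − 159 + 2·(-1623) = -3798
Change in H: -3798 − (-3906) = 108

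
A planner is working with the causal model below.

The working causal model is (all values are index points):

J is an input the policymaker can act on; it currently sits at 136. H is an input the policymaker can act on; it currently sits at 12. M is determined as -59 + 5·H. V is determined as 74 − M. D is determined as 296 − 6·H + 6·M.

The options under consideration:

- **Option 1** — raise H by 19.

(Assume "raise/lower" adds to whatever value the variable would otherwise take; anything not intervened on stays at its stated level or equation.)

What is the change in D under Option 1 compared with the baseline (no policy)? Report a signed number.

456

Baseline:
  H = 12
  M = -59 + 5·12 = 1
  D = 296 − 6·12 + 6·1 = 230
Option 1 (H + 19):
  H = 12 + 19 = 31
  M = -59 + 5·31 = 96
  D = 296 − 6·31 + 6·96 = 686
Change in D: 686 − 230 = 456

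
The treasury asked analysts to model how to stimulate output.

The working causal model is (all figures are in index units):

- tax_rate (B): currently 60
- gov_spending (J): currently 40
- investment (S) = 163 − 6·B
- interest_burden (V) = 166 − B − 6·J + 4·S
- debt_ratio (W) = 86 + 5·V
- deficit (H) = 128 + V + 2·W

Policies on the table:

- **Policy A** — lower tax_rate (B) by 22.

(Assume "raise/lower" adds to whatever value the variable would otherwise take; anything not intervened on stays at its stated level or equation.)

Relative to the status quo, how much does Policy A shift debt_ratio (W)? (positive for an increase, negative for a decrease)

Baseline:
  B = 60
  J = 40
  S = 163 − 6·60 = -197
  V = 166 − 60 − 6·40 + 4·(-197) = -922
  W = 86 + 5·(-922) = -4524
Policy A (B − 22):
  B = 60 − 22 = 38
  J = 40
  S = 163 − 6·38 = -65
  V = 166 − 38 − 6·40 + 4·(-65) = -372
  W = 86 + 5·(-372) = -1774
Change in W: -1774 − (-4524) = 2750

2750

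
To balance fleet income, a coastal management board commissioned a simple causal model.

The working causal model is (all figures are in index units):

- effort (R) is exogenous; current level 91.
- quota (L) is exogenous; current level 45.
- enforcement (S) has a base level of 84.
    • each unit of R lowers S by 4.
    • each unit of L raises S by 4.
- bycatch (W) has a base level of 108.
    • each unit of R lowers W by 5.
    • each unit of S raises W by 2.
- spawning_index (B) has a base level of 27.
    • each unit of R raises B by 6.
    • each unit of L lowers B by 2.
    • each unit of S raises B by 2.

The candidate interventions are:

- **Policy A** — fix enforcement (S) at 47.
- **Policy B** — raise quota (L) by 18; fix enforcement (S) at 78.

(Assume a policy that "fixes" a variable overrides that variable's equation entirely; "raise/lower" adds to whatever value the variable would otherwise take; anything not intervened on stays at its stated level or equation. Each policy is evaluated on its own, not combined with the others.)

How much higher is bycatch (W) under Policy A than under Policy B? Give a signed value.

Policy A (S := 47):
  R = 91
  L = 45
  S = 47
  W = 108 − 5·91 + 2·47 = -253
Policy B (L + 18, S := 78):
  R = 91
  L = 45 + 18 = 63
  S = 78
  W = 108 − 5·91 + 2·78 = -191
W: -253 − (-191) = -62

-62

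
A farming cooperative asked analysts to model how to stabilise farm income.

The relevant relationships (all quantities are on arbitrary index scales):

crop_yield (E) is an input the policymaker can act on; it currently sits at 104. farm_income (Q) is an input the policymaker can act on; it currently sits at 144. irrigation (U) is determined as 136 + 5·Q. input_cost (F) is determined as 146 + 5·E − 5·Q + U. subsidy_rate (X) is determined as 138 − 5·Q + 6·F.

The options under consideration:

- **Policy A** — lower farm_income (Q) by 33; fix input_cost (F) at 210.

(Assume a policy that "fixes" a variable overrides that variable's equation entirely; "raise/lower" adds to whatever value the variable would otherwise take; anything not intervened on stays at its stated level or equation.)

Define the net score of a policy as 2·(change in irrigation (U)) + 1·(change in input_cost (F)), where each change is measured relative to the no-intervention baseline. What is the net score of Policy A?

Baseline:
  E = 104
  Q = 144
  U = 136 + 5·144 = 856
  F = 146 + 5·104 − 5·144 + 856 = 802
Policy A (Q − 33, F := 210):
  E = 104
  Q = 144 − 33 = 111
  U = 136 + 5·111 = 691
  F = 210
ΔU = 691 − 856 = -165; ΔF = 210 − 802 = -592
Score = 2·(-165) + 1·(-592) = -922

-922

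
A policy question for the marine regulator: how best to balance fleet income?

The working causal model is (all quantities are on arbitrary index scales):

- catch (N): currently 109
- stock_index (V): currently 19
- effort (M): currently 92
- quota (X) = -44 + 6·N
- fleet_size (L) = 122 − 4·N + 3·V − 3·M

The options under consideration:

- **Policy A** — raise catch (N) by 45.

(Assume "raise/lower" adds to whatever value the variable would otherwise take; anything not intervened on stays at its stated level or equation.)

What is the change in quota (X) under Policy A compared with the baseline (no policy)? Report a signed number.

Baseline:
  N = 109
  X = -44 + 6·109 = 610
Policy A (N + 45):
  N = 109 + 45 = 154
  X = -44 + 6·154 = 880
Change in X: 880 − 610 = 270

270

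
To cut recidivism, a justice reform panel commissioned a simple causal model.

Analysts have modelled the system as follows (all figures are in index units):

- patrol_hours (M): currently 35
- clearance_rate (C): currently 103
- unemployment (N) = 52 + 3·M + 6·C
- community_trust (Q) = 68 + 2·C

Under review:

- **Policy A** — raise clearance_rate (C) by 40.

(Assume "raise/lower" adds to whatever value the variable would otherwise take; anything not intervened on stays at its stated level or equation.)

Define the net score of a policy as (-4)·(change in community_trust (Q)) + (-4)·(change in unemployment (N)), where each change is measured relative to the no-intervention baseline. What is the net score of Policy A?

Baseline:
  M = 35
  C = 103
  N = 52 + 3·35 + 6·103 = 775
  Q = 68 + 2·103 = 274
Policy A (C + 40):
  M = 35
  C = 103 + 40 = 143
  N = 52 + 3·35 + 6·143 = 1015
  Q = 68 + 2·143 = 354
ΔQ = 354 − 274 = 80; ΔN = 1015 − 775 = 240
Score = (-4)·80 + (-4)·240 = -1280

-1280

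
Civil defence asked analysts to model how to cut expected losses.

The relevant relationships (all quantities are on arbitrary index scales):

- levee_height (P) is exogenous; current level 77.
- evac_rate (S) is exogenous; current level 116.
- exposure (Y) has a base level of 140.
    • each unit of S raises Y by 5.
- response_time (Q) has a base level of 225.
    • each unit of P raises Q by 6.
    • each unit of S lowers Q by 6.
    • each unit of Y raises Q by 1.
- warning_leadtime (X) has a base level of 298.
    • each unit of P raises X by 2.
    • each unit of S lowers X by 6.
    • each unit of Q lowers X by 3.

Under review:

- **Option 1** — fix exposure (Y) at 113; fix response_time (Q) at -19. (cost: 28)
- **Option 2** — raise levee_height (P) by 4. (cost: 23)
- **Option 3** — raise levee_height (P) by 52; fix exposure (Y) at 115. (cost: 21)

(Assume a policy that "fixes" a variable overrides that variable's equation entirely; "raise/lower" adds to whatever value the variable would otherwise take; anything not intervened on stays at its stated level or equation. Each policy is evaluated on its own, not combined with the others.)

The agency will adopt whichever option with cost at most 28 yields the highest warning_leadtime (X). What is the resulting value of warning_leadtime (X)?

-187

Option 1 (Y := 113, Q := -19):
  P = 77
  S = 116
  Y = 113
  Q = -19
  X = 298 + 2·77 − 6·116 − 3·(-19) = -187
Option 2 (P + 4):
  P = 77 + 4 = 81
  S = 116
  Y = 140 + 5·116 = 720
  Q = 225 + 6·81 − 6·116 + 720 = 735
  X = 298 + 2·81 − 6·116 − 3·735 = -2441
Option 3 (P + 52, Y := 115):
  P = 77 + 52 = 129
  S = 116
  Y = 115
  Q = 225 + 6·129 − 6·116 + 115 = 418
  X = 298 + 2·129 − 6·116 − 3·418 = -1394
Comparing — Option 1: X=-187, Option 2: X=-2441, Option 3: X=-1394. Highest is -187 (Option 1).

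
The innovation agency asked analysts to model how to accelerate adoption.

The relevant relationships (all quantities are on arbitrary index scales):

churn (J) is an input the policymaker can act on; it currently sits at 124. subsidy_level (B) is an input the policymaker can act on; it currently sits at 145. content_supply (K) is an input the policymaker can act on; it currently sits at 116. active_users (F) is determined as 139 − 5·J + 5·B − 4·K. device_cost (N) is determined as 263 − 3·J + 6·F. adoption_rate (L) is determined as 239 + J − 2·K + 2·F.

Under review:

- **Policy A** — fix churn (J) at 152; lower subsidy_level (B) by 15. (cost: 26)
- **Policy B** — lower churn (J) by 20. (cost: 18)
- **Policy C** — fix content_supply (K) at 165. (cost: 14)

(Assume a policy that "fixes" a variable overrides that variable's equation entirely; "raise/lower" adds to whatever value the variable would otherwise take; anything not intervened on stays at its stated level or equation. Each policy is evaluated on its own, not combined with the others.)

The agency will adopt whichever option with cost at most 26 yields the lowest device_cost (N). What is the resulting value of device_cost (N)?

Policy A (J := 152, B − 15):
  J = 152
  B = 145 − 15 = 130
  K = 116
  F = 139 − 5·152 + 5·130 − 4·116 = -435
  N = 263 − 3·152 + 6·(-435) = -2803
Policy B (J − 20):
  J = 124 − 20 = 104
  B = 145
  K = 116
  F = 139 − 5·104 + 5·145 − 4·116 = -120
  N = 263 − 3·104 + 6·(-120) = -769
Policy C (K := 165):
  J = 124
  B = 145
  K = 165
  F = 139 − 5·124 + 5·145 − 4·165 = -416
  N = 263 − 3·124 + 6·(-416) = -2605
Comparing — Policy A: N=-2803, Policy B: N=-769, Policy C: N=-2605. Lowest is -2803 (Policy A).

-2803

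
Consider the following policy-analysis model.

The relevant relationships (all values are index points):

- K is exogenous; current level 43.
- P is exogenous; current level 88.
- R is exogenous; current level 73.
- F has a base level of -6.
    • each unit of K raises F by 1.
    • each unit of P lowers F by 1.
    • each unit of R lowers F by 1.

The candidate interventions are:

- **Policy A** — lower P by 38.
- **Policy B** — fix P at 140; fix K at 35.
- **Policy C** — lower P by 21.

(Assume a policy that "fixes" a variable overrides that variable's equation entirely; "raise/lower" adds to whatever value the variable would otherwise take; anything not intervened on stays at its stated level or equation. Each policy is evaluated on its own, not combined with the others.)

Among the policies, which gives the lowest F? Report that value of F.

-184

Policy A (P − 38):
  K = 43
  P = 88 − 38 = 50
  R = 73
  F = -6 + 43 − 50 − 73 = -86
Policy B (P := 140, K := 35):
  K = 35
  P = 140
  R = 73
  F = -6 + 35 − 140 − 73 = -184
Policy C (P − 21):
  K = 43
  P = 88 − 21 = 67
  R = 73
  F = -6 + 43 − 67 − 73 = -103
Comparing — Policy A: F=-86, Policy B: F=-184, Policy C: F=-103. Lowest is -184 (Policy B).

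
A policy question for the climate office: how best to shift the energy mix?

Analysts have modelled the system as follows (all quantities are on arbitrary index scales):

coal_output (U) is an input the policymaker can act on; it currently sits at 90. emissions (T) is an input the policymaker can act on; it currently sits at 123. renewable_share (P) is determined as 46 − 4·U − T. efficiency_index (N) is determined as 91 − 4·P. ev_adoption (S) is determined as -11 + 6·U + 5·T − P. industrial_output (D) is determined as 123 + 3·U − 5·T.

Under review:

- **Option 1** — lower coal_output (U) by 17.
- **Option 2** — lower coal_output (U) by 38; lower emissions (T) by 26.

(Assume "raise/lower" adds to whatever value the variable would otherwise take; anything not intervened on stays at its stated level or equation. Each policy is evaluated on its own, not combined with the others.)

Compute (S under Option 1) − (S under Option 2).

Option 1 (U − 17):
  U = 90 − 17 = 73
  T = 123
  P = 46 − 4·73 − 123 = -369
  S = -11 + 6·73 + 5·123 − (-369) = 1411
Option 2 (U − 38, T − 26):
  U = 90 − 38 = 52
  T = 123 − 26 = 97
  P = 46 − 4·52 − 97 = -259
  S = -11 + 6·52 + 5·97 − (-259) = 1045
S: 1411 − 1045 = 366

366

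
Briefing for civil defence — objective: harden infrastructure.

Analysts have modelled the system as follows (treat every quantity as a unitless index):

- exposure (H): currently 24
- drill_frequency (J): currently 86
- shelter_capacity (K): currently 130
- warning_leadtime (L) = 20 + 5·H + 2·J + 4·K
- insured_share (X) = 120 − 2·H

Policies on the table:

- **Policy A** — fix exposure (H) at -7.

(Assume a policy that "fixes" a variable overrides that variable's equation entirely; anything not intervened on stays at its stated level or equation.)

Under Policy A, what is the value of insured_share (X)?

134

Policy A (H := -7):
  H = -7
  X = 120 − 2·(-7) = 134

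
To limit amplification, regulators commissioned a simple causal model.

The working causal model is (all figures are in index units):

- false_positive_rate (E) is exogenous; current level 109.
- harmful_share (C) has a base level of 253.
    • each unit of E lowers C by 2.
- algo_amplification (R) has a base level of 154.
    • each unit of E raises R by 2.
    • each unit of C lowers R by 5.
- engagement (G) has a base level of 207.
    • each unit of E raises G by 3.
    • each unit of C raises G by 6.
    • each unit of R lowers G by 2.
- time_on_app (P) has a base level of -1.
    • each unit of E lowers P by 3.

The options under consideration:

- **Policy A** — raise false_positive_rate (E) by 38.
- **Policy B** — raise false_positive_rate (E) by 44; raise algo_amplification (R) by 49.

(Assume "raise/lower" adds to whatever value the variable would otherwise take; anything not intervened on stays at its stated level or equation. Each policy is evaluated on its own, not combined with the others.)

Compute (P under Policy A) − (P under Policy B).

18

Policy A (E + 38):
  E = 109 + 38 = 147
  P = -1 − 3·147 = -442
Policy B (E + 44, R + 49):
  E = 109 + 44 = 153
  P = -1 − 3·153 = -460
P: -442 − (-460) = 18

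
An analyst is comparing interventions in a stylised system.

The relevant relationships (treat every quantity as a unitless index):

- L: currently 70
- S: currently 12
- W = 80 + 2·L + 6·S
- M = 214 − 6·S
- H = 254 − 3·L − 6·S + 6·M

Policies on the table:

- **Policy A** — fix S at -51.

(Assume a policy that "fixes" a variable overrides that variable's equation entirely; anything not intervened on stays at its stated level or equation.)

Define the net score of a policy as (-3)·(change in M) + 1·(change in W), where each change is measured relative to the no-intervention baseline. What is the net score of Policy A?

-1512

Baseline:
  L = 70
  S = 12
  W = 80 + 2·70 + 6·12 = 292
  M = 214 − 6·12 = 142
Policy A (S := -51):
  L = 70
  S = -51
  W = 80 + 2·70 + 6·(-51) = -86
  M = 214 − 6·(-51) = 520
ΔM = 520 − 142 = 378; ΔW = -86 − 292 = -378
Score = (-3)·378 + 1·(-378) = -1512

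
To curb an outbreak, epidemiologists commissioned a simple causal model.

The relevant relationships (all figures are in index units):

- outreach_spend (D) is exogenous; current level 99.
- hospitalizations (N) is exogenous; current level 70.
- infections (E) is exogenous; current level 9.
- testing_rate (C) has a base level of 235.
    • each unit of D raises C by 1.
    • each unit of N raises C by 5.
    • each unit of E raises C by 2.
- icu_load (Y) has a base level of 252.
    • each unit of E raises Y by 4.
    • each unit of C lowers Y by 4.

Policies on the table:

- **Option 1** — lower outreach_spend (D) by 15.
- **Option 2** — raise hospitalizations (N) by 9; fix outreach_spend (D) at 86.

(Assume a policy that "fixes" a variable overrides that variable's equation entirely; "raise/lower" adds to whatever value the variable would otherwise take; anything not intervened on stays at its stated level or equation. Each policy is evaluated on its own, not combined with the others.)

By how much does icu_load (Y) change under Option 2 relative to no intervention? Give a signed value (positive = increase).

-128

Baseline:
  D = 99
  N = 70
  E = 9
  C = 235 + 99 + 5·70 + 2·9 = 702
  Y = 252 + 4·9 − 4·702 = -2520
Option 2 (N + 9, D := 86):
  D = 86
  N = 70 + 9 = 79
  E = 9
  C = 235 + 86 + 5·79 + 2·9 = 734
  Y = 252 + 4·9 − 4·734 = -2648
Change in Y: -2648 − (-2520) = -128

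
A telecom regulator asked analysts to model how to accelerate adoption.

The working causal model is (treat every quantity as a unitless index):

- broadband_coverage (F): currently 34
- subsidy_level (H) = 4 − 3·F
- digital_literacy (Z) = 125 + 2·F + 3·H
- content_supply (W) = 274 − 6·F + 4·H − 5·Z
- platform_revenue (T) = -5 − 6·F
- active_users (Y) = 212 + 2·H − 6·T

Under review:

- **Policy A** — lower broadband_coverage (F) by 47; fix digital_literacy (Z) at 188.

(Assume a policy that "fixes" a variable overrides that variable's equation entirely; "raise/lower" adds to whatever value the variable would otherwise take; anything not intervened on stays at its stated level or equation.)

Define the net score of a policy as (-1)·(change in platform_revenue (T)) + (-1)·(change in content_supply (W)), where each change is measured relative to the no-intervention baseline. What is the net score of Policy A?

Baseline:
  F = 34
  H = 4 − 3·34 = -98
  Z = 125 + 2·34 + 3·(-98) = -101
  W = 274 − 6·34 + 4·(-98) − 5·(-101) = 183
  T = -5 − 6·34 = -209
Policy A (F − 47, Z := 188):
  F = 34 − 47 = -13
  H = 4 − 3·(-13) = 43
  Z = 188
  W = 274 − 6·(-13) + 4·43 − 5·188 = -416
  T = -5 − 6·(-13) = 73
ΔT = 73 − (-209) = 282; ΔW = -416 − 183 = -599
Score = (-1)·282 + (-1)·(-599) = 317

317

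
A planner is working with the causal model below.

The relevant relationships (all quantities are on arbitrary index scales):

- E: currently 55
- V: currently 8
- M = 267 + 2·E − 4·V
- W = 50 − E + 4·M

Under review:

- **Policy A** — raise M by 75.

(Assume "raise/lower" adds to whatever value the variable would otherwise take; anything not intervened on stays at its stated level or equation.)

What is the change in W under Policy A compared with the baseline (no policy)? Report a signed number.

300

Baseline:
  E = 55
  V = 8
  M = 267 + 2·55 − 4·8 = 345
  W = 50 − 55 + 4·345 = 1375
Policy A (M + 75):
  E = 55
  V = 8
  M = 267 + 2·55 − 4·8 (+75 from intervention) = 420
  W = 50 − 55 + 4·420 = 1675
Change in W: 1675 − 1375 = 300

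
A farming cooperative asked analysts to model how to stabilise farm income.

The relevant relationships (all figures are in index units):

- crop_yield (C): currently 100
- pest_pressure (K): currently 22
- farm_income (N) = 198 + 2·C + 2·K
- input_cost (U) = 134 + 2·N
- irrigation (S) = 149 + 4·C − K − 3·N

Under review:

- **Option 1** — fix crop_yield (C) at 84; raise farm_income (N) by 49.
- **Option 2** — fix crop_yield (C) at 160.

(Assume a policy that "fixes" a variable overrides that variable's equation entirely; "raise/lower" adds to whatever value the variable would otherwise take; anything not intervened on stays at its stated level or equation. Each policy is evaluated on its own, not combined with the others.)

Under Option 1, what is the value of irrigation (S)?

-914

Option 1 (C := 84, N + 49):
  C = 84
  K = 22
  N = 198 + 2·84 + 2·22 (+49 from intervention) = 459
  S = 149 + 4·84 − 22 − 3·459 = -914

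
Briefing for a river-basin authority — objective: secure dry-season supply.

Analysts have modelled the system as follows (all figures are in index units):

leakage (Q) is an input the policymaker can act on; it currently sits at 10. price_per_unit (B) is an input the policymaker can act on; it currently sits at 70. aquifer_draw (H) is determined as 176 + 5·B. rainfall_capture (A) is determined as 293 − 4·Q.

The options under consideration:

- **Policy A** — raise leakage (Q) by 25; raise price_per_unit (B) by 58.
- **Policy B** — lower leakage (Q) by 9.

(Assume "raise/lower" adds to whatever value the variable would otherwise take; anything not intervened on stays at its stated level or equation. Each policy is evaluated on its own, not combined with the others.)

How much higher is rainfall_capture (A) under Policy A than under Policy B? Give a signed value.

Policy A (Q + 25, B + 58):
  Q = 10 + 25 = 35
  A = 293 − 4·35 = 153
Policy B (Q − 9):
  Q = 10 − 9 = 1
  A = 293 − 4·1 = 289
A: 153 − 289 = -136

-136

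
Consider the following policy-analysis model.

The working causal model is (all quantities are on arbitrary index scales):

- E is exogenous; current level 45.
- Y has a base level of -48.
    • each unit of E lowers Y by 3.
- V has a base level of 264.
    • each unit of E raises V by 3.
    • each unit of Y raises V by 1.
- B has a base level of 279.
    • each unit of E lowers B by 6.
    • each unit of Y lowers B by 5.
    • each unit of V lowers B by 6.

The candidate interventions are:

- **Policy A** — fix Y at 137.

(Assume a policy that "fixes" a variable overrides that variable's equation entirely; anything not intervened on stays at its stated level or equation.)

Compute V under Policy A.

536

Policy A (Y := 137):
  E = 45
  Y = 137
  V = 264 + 3·45 + 137 = 536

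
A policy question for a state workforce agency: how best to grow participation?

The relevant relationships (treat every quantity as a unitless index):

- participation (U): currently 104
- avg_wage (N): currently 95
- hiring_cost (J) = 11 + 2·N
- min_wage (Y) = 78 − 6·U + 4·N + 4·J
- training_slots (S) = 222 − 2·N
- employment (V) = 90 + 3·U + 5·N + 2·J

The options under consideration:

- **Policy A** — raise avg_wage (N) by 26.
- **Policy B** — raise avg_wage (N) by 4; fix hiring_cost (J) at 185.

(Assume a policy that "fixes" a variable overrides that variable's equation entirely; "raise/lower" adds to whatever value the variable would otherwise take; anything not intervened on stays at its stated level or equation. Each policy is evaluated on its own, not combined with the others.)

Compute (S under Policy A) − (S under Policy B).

-44

Policy A (N + 26):
  N = 95 + 26 = 121
  S = 222 − 2·121 = -20
Policy B (N + 4, J := 185):
  N = 95 + 4 = 99
  S = 222 − 2·99 = 24
S: -20 − 24 = -44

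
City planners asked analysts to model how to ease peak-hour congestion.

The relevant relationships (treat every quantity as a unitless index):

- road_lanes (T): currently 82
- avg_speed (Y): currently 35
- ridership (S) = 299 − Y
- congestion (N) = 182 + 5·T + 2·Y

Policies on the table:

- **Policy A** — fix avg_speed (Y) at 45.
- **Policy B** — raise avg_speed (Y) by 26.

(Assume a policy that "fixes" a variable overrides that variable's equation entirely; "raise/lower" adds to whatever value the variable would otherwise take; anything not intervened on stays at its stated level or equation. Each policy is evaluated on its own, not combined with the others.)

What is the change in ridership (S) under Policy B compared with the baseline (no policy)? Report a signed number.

Baseline:
  Y = 35
  S = 299 − 35 = 264
Policy B (Y + 26):
  Y = 35 + 26 = 61
  S = 299 − 61 = 238
Change in S: 238 − 264 = -26

-26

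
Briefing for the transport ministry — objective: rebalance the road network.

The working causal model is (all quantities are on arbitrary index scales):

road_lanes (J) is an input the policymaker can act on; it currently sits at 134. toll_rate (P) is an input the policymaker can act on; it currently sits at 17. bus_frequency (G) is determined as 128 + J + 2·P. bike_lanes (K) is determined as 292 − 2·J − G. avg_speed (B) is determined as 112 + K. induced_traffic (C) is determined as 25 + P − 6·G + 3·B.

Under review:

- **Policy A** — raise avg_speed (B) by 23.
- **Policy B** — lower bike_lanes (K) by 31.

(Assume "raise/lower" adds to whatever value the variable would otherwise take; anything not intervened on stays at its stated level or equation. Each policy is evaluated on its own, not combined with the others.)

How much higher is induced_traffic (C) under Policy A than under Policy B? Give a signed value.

Policy A (B + 23):
  J = 134
  P = 17
  G = 128 + 134 + 2·17 = 296
  K = 292 − 2·134 − 296 = -272
  B = 112 + (-272) (+23 from intervention) = -137
  C = 25 + 17 − 6·296 + 3·(-137) = -2145
Policy B (K − 31):
  J = 134
  P = 17
  G = 128 + 134 + 2·17 = 296
  K = 292 − 2·134 − 296 (−31 from intervention) = -303
  B = 112 + (-303) = -191
  C = 25 + 17 − 6·296 + 3·(-191) = -2307
C: -2145 − (-2307) = 162

162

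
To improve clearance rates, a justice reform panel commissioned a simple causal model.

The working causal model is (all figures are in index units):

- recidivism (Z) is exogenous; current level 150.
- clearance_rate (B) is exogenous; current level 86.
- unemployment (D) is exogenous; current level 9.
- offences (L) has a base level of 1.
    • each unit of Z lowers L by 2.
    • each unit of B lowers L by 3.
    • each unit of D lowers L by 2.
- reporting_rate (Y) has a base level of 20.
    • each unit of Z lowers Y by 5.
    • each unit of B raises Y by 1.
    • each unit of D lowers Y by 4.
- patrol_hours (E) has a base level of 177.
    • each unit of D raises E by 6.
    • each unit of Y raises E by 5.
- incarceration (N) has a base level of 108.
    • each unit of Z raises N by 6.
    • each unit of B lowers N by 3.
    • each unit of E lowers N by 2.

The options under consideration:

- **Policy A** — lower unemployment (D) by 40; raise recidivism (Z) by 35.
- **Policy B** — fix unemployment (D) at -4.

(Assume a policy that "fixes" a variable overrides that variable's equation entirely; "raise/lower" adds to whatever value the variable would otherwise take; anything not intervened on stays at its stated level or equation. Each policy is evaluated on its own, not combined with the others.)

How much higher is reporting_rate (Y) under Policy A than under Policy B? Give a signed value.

-67

Policy A (D − 40, Z + 35):
  Z = 150 + 35 = 185
  B = 86
  D = 9 − 40 = -31
  Y = 20 − 5·185 + 86 − 4·(-31) = -695
Policy B (D := -4):
  Z = 150
  B = 86
  D = -4
  Y = 20 − 5·150 + 86 − 4·(-4) = -628
Y: -695 − (-628) = -67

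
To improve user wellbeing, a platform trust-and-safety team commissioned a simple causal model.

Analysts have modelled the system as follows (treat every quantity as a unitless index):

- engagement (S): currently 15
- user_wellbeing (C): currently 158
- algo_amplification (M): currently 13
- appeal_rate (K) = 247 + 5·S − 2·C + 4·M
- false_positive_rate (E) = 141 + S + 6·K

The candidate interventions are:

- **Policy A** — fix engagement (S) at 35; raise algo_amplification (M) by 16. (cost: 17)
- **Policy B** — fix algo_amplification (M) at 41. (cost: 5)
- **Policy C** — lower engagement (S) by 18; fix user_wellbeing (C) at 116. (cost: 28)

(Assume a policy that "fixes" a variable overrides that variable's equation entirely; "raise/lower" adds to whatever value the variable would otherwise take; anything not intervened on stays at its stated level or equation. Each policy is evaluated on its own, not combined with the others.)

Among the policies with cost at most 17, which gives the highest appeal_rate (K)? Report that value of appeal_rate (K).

Policy A (S := 35, M + 16):
  S = 35
  C = 158
  M = 13 + 16 = 29
  K = 247 + 5·35 − 2·158 + 4·29 = 222
Policy B (M := 41):
  S = 15
  C = 158
  M = 41
  K = 247 + 5·15 − 2·158 + 4·41 = 170
Comparing — Policy A: K=222, Policy B: K=170. Highest is 222 (Policy A).

222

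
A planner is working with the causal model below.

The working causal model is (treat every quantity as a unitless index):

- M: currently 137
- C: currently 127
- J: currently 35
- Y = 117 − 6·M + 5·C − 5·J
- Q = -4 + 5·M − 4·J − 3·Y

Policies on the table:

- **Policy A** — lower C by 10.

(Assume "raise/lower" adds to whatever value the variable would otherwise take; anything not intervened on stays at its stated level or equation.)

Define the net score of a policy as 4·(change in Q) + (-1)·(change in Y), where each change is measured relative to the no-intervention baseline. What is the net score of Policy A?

Baseline:
  M = 137
  C = 127
  J = 35
  Y = 117 − 6·137 + 5·127 − 5·35 = -245
  Q = -4 + 5·137 − 4·35 − 3·(-245) = 1276
Policy A (C − 10):
  M = 137
  C = 127 − 10 = 117
  J = 35
  Y = 117 − 6·137 + 5·117 − 5·35 = -295
  Q = -4 + 5·137 − 4·35 − 3·(-295) = 1426
ΔQ = 1426 − 1276 = 150; ΔY = -295 − (-245) = -50
Score = 4·150 + (-1)·(-50) = 650

650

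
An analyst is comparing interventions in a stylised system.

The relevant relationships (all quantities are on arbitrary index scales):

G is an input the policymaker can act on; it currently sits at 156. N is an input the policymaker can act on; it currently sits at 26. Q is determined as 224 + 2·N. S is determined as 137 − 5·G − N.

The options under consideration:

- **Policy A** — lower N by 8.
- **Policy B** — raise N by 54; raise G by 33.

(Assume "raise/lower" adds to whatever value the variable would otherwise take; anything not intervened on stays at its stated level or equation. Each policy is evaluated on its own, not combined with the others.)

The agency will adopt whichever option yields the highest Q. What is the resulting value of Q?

Policy A (N − 8):
  N = 26 − 8 = 18
  Q = 224 + 2·18 = 260
Policy B (N + 54, G + 33):
  N = 26 + 54 = 80
  Q = 224 + 2·80 = 384
Comparing — Policy A: Q=260, Policy B: Q=384. Highest is 384 (Policy B).

384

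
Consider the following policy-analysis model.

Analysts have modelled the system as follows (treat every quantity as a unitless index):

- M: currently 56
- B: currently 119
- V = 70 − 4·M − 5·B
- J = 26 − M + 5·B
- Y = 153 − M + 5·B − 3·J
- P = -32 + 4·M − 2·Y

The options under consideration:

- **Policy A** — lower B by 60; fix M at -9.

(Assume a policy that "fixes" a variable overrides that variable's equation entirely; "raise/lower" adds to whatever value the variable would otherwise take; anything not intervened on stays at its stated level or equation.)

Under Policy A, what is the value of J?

330

Policy A (B − 60, M := -9):
  M = -9
  B = 119 − 60 = 59
  J = 26 − (-9) + 5·59 = 330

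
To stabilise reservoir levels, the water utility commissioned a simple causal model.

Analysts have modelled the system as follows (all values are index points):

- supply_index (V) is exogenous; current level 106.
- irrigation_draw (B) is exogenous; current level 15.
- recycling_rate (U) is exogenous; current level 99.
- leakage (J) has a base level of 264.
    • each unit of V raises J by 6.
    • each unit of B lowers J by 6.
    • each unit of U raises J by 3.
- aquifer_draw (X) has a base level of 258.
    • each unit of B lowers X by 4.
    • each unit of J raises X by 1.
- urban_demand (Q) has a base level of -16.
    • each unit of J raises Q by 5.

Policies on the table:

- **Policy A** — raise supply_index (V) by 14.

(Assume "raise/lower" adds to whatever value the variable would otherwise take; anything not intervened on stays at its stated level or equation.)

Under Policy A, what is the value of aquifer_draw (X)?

1389

Policy A (V + 14):
  V = 106 + 14 = 120
  B = 15
  U = 99
  J = 264 + 6·120 − 6·15 + 3·99 = 1191
  X = 258 − 4·15 + 1191 = 1389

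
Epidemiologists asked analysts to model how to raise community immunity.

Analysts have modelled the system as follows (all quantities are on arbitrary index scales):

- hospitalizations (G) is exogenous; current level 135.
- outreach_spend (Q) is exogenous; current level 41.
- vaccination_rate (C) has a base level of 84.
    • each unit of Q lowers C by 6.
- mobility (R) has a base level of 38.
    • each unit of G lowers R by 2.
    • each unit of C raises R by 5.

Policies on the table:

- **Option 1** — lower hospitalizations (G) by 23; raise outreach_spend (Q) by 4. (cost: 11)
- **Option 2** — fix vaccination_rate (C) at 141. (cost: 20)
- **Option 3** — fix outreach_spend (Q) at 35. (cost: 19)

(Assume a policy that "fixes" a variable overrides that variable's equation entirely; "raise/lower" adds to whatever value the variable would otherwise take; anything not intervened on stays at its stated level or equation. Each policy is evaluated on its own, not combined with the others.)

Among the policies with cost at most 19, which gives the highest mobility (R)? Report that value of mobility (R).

-862

Option 1 (G − 23, Q + 4):
  G = 135 − 23 = 112
  Q = 41 + 4 = 45
  C = 84 − 6·45 = -186
  R = 38 − 2·112 + 5·(-186) = -1116
Option 3 (Q := 35):
  G = 135
  Q = 35
  C = 84 − 6·35 = -126
  R = 38 − 2·135 + 5·(-126) = -862
Comparing — Option 1: R=-1116, Option 3: R=-862. Highest is -862 (Option 3).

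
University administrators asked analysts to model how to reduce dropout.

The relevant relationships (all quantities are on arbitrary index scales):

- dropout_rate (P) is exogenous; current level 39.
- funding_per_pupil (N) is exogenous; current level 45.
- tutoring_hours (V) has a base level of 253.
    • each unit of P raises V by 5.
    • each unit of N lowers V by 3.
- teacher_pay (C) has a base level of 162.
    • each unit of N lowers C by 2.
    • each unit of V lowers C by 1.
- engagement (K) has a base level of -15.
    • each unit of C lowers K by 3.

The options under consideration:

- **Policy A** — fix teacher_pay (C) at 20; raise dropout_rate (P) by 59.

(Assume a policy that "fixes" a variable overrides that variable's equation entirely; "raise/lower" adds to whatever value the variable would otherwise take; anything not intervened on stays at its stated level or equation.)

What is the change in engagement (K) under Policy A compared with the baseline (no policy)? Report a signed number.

-783

Baseline:
  P = 39
  N = 45
  V = 253 + 5·39 − 3·45 = 313
  C = 162 − 2·45 − 313 = -241
  K = -15 − 3·(-241) = 708
Policy A (C := 20, P + 59):
  P = 39 + 59 = 98
  N = 45
  V = 253 + 5·98 − 3·45 = 608
  C = 20
  K = -15 − 3·20 = -75
Change in K: -75 − 708 = -783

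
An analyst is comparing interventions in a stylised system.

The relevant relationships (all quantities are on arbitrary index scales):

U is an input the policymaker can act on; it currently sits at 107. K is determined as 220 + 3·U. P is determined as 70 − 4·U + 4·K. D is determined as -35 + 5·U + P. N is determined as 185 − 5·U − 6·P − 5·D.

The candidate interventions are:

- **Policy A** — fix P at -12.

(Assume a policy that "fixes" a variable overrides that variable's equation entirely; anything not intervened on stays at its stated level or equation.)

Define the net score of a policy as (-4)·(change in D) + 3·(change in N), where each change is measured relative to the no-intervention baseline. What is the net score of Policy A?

67266

Baseline:
  U = 107
  K = 220 + 3·107 = 541
  P = 70 − 4·107 + 4·541 = 1806
  D = -35 + 5·107 + 1806 = 2306
  N = 185 − 5·107 − 6·1806 − 5·2306 = -22716
Policy A (P := -12):
  U = 107
  K = 220 + 3·107 = 541
  P = -12
  D = -35 + 5·107 + (-12) = 488
  N = 185 − 5·107 − 6·(-12) − 5·488 = -2718
ΔD = 488 − 2306 = -1818; ΔN = -2718 − (-22716) = 19998
Score = (-4)·(-1818) + 3·19998 = 67266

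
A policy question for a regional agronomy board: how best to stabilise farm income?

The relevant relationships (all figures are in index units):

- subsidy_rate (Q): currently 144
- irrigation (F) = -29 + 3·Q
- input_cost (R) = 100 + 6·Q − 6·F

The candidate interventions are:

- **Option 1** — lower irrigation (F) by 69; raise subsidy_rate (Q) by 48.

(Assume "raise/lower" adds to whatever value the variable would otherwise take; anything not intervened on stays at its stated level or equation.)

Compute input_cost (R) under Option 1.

Option 1 (F − 69, Q + 48):
  Q = 144 + 48 = 192
  F = -29 + 3·192 (−69 from intervention) = 478
  R = 100 + 6·192 − 6·478 = -1616

-1616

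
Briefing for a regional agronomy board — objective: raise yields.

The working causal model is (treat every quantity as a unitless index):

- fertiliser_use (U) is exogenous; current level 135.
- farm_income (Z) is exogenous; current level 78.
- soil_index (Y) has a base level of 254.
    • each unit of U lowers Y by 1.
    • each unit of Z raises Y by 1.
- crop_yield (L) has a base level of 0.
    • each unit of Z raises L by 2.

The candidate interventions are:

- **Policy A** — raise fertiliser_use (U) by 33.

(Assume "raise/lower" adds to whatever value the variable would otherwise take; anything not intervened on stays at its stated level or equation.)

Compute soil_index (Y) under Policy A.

164

Policy A (U + 33):
  U = 135 + 33 = 168
  Z = 78
  Y = 254 − 168 + 78 = 164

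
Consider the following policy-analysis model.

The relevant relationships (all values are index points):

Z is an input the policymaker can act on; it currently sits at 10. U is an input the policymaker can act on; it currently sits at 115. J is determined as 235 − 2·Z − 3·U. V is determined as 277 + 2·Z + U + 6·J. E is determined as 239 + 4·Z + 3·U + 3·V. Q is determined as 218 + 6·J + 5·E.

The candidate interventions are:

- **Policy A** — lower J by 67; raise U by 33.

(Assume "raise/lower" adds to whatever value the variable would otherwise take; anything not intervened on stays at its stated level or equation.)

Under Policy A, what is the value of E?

Policy A (J − 67, U + 33):
  Z = 10
  U = 115 + 33 = 148
  J = 235 − 2·10 − 3·148 (−67 from intervention) = -296
  V = 277 + 2·10 + 148 + 6·(-296) = -1331
  E = 239 + 4·10 + 3·148 + 3·(-1331) = -3270

-3270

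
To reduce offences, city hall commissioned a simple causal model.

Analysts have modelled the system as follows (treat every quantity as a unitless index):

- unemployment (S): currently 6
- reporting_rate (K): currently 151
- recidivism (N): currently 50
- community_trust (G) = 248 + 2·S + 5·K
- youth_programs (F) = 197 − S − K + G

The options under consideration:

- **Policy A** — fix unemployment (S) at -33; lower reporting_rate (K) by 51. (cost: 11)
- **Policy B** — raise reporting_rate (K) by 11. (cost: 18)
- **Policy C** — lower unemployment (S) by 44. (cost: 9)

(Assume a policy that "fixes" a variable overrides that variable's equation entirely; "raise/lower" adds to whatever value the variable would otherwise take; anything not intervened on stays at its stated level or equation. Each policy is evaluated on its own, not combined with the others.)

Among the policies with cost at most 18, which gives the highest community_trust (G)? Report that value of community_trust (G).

1070

Policy A (S := -33, K − 51):
  S = -33
  K = 151 − 51 = 100
  G = 248 + 2·(-33) + 5·100 = 682
Policy B (K + 11):
  S = 6
  K = 151 + 11 = 162
  G = 248 + 2·6 + 5·162 = 1070
Policy C (S − 44):
  S = 6 − 44 = -38
  K = 151
  G = 248 + 2·(-38) + 5·151 = 927
Comparing — Policy A: G=682, Policy B: G=1070, Policy C: G=927. Highest is 1070 (Policy B).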